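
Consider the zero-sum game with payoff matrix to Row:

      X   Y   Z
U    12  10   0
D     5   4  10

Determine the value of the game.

25/4

Row minima: U → 0, D → 4; maximin = 4.
Column maxima: X → 12, Y → 10, Z → 10; minimax = 10.
4 ≠ 10, so there is no saddle point; optimal play is mixed.
X is strictly dominated by Y (it gives Row strictly more in every row), so Column never plays it.
On the remaining 2×2 (U, D vs Y, Z):
Let Row play U with probability p. Expected payoff against Y: 10p + 4(1−p) = 6p + 4; against Z: 0p + 10(1−p) = −10p + 10.
Setting these equal: 6p + 4 = −10p + 10 ⇒ 16p = 6 ⇒ p = 3/8, and the value is (6)·(3/8) + 4 = 25/4.
For Column: with q = P(Y), equating U's and D's payoffs gives 10q = −6q + 10 ⇒ q = 5/8.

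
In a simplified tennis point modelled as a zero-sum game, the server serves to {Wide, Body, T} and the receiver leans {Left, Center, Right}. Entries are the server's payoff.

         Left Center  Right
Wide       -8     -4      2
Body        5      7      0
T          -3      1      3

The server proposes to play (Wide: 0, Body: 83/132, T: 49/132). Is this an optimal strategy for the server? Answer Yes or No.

No

Against Left this mix gives (83/132)·5 + (49/132)·(-3) = 67/33.
Against Center this mix gives (83/132)·7 + (49/132)·1 = 105/22.
Against Right this mix gives (83/132)·0 + (49/132)·3 = 49/44.
The receiver will play Right, holding the server to 49/44. Shifting weight toward the row that does better against Right would raise this floor (the equalizing mix achieves 15/11 against both Right and Left), so the proposed strategy is not optimal.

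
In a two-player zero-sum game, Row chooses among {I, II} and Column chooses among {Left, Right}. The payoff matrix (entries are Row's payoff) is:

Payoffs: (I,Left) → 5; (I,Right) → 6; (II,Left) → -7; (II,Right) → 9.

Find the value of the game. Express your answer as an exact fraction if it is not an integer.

5

Row minima: I → 5, II → -7; maximin = 5.
Column maxima: Left → 5, Right → 9; minimax = 5.
Since maximin = minimax = 5, there is a saddle point and the value is 5.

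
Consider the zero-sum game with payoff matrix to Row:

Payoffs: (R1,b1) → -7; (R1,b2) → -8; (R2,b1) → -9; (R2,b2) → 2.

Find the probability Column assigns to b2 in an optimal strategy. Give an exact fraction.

1/6

Row minima: R1 → -8, R2 → -9; maximin = -8.
Column maxima: b1 → -7, b2 → 2; minimax = -7.
-8 ≠ -7, so there is no saddle point; optimal play is mixed.
Let Row play R1 with probability p. Expected payoff against b1: (-7)p + (-9)(1−p) = 2p − 9; against b2: (-8)p + 2(1−p) = −10p + 2.
Setting these equal: 2p − 9 = −10p + 2 ⇒ 12p = 11 ⇒ p = 11/12, and the value is (2)·(11/12) − 9 = -43/6.
For Column: with q = P(b1), equating R1's and R2's payoffs gives q − 8 = −11q + 2 ⇒ q = 5/6.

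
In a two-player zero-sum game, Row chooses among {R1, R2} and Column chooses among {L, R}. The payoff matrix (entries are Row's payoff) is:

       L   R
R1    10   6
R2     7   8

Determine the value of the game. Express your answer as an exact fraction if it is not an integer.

38/5

Row minima: R1 → 6, R2 → 7; maximin = 7.
Column maxima: L → 10, R → 8; minimax = 8.
7 ≠ 8, so there is no saddle point; optimal play is mixed.
Let Row play R1 with probability p. Expected payoff against L: 10p + 7(1−p) = 3p + 7; against R: 6p + 8(1−p) = −2p + 8.
Setting these equal: 3p + 7 = −2p + 8 ⇒ 5p = 1 ⇒ p = 1/5, and the value is (3)·(1/5) + 7 = 38/5.
For Column: with q = P(L), equating R1's and R2's payoffs gives 4q + 6 = −q + 8 ⇒ q = 2/5.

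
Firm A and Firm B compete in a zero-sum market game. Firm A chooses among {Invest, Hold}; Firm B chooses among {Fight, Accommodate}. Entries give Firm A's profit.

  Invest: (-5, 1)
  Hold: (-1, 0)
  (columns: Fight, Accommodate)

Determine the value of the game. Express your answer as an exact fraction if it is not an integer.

-1

Row minima: Invest → -5, Hold → -1; maximin = -1.
Column maxima: Fight → -1, Accommodate → 1; minimax = -1.
Since maximin = minimax = -1, there is a saddle point and the value is -1.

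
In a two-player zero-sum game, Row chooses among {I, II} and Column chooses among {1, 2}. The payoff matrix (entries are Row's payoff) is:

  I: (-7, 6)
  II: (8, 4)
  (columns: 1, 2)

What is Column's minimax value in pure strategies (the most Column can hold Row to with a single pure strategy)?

6

Column maxima: 1 → 8, 2 → 6.
The smallest of these is 6.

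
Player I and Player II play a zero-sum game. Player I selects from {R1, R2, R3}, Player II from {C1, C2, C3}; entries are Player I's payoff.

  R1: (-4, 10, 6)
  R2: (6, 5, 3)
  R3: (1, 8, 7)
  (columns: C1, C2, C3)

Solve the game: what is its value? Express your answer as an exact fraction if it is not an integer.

Row minima: R1 → -4, R2 → 3, R3 → 1; maximin = 3.
Column maxima: C1 → 6, C2 → 10, C3 → 7; minimax = 6.
3 ≠ 6, so there is no saddle point; optimal play is mixed.
C2 is strictly dominated by C3 (it gives Player I strictly more in every row), so Player II never plays it.
With C2 eliminated, R1 is strictly dominated by R3 (R3 gives Player I strictly more in every remaining column), so Player I never plays it.
On the remaining 2×2 (R2, R3 vs C1, C3):
Let Player I play R2 with probability p. Expected payoff against C1: 6p + 1(1−p) = 5p + 1; against C3: 3p + 7(1−p) = −4p + 7.
Setting these equal: 5p + 1 = −4p + 7 ⇒ 9p = 6 ⇒ p = 2/3, and the value is (5)·(2/3) + 1 = 13/3.
For Player II: with q = P(C1), equating R2's and R3's payoffs gives 3q + 3 = −6q + 7 ⇒ q = 4/9.

13/3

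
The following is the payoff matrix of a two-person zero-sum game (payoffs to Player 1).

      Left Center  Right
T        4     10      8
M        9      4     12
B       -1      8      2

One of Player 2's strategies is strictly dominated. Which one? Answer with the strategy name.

Right

Left holds Player 1's payoff strictly below Right in every row: 4 < 8, 9 < 12, -1 < 2.
So Right is strictly dominated for Player 2.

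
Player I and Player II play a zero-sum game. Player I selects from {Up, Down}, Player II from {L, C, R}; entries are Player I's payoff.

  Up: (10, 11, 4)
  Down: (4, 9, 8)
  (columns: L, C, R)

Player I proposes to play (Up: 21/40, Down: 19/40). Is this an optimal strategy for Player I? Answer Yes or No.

Against L this mix gives (21/40)·10 + (19/40)·4 = 143/20.
Against C this mix gives (21/40)·11 + (19/40)·9 = 201/20.
Against R this mix gives (21/40)·4 + (19/40)·8 = 59/10.
Player II will play R, holding Player I to 59/10. Shifting weight toward the row that does better against R would raise this floor (the equalizing mix achieves 32/5 against both R and L), so the proposed strategy is not optimal.

No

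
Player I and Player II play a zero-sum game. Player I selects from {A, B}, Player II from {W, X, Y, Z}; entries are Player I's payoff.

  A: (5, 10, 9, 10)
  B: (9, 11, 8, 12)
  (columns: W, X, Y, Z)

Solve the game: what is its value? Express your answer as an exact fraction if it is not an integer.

41/5

Row minima: A → 5, B → 8; maximin = 8.
Column maxima: W → 9, X → 11, Y → 9, Z → 12; minimax = 9.
8 ≠ 9, so there is no saddle point; optimal play is mixed.
X is strictly dominated by W (it gives Player I strictly more in every row), so Player II never plays it.
Z is strictly dominated by W (it gives Player I strictly more in every row), so Player II never plays it.
On the remaining 2×2 (A, B vs W, Y):
Let Player I play A with probability p. Expected payoff against W: 5p + 9(1−p) = −4p + 9; against Y: 9p + 8(1−p) = p + 8.
Setting these equal: −4p + 9 = p + 8 ⇒ −5p = -1 ⇒ p = 1/5, and the value is (-4)·(1/5) + 9 = 41/5.
For Player II: with q = P(W), equating A's and B's payoffs gives −4q + 9 = q + 8 ⇒ q = 1/5.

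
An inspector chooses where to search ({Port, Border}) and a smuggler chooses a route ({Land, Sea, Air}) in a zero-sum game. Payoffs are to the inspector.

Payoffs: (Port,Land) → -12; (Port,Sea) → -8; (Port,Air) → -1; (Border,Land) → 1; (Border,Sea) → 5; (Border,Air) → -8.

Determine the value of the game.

-97/20

Row minima: Port → -12, Border → -8; maximin = -8.
Column maxima: Land → 1, Sea → 5, Air → -1; minimax = -1.
-8 ≠ -1, so there is no saddle point; optimal play is mixed.
Sea is strictly dominated by Land (it gives the inspector strictly more in every row), so the smuggler never plays it.
On the remaining 2×2 (Port, Border vs Land, Air):
Let the inspector play Port with probability p. Expected payoff against Land: (-12)p + 1(1−p) = −13p + 1; against Air: (-1)p + (-8)(1−p) = 7p − 8.
Setting these equal: −13p + 1 = 7p − 8 ⇒ −20p = -9 ⇒ p = 9/20, and the value is (-13)·(9/20) + 1 = -97/20.
For the smuggler: with q = P(Land), equating Port's and Border's payoffs gives −11q − 1 = 9q − 8 ⇒ q = 7/20.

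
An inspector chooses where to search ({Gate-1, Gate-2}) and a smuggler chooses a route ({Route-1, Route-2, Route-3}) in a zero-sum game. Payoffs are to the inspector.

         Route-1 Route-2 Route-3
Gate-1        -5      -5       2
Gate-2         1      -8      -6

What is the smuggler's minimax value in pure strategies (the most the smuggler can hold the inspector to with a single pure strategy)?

Column maxima: Route-1 → 1, Route-2 → -5, Route-3 → 2.
The smallest of these is -5.

-5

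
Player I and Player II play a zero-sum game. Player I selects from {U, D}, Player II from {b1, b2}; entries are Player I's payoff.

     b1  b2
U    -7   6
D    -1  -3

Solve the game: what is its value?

Row minima: U → -7, D → -3; maximin = -3.
Column maxima: b1 → -1, b2 → 6; minimax = -1.
-3 ≠ -1, so there is no saddle point; optimal play is mixed.
Let Player I play U with probability p. Expected payoff against b1: (-7)p + (-1)(1−p) = −6p − 1; against b2: 6p + (-3)(1−p) = 9p − 3.
Setting these equal: −6p − 1 = 9p − 3 ⇒ −15p = -2 ⇒ p = 2/15, and the value is (-6)·(2/15) − 1 = -9/5.
For Player II: with q = P(b1), equating U's and D's payoffs gives −13q + 6 = 2q − 3 ⇒ q = 3/5.

-9/5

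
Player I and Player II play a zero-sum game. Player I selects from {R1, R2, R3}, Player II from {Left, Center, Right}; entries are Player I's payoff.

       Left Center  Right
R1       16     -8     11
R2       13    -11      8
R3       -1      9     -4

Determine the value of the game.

67/32

Row minima: R1 → -8, R2 → -11, R3 → -4; maximin = -4.
Column maxima: Left → 16, Center → 9, Right → 11; minimax = 9.
-4 ≠ 9, so there is no saddle point; optimal play is mixed.
R2 is strictly dominated by R1, so Player I never plays it.
Left is strictly dominated by Right (it gives Player I strictly more in every row), so Player II never plays it.
On the remaining 2×2 (R1, R3 vs Center, Right):
Let Player I play R1 with probability p. Expected payoff against Center: (-8)p + 9(1−p) = −17p + 9; against Right: 11p + (-4)(1−p) = 15p − 4.
Setting these equal: −17p + 9 = 15p − 4 ⇒ −32p = -13 ⇒ p = 13/32, and the value is (-17)·(13/32) + 9 = 67/32.
For Player II: with q = P(Center), equating R1's and R3's payoffs gives −19q + 11 = 13q − 4 ⇒ q = 15/32.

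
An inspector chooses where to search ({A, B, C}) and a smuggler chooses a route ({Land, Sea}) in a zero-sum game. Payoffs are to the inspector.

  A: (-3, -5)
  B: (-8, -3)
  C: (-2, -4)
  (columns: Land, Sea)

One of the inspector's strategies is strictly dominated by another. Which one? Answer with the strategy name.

C gives a strictly higher payoff than A against every column: -2 > -3, -4 > -5.
So A is strictly dominated and the inspector never plays it.

A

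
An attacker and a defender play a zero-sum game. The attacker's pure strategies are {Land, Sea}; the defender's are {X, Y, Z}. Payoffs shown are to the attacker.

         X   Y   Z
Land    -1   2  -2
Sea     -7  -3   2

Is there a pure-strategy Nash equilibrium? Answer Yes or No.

Row minima: Land → -2, Sea → -7; maximin = -2.
Column maxima: X → -1, Y → 2, Z → 2; minimax = -1.
-2 ≠ -1, so no pure-strategy equilibrium exists.

No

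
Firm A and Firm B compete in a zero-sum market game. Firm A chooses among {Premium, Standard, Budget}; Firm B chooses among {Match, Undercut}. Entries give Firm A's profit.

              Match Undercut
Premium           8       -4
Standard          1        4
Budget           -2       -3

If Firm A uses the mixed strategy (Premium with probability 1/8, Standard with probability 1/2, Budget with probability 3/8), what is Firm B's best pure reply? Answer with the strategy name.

If Firm B plays Match, Firm A's expected payoff is (1/8)·8 + (1/2)·1 + (3/8)·(-2) = 3/4.
If Firm B plays Undercut, Firm A's expected payoff is (1/8)·(-4) + (1/2)·4 + (3/8)·(-3) = 3/8.
Firm B minimizes Firm A's payoff; the smallest is 3/8, so the best response is Undercut.

Undercut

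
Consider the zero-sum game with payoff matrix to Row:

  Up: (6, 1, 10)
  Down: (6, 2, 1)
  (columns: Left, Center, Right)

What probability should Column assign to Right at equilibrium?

1/10

Row minima: Up → 1, Down → 1; maximin = 1.
Column maxima: Left → 6, Center → 2, Right → 10; minimax = 2.
1 ≠ 2, so there is no saddle point; optimal play is mixed.
Left is strictly dominated by Center (it gives Row strictly more in every row), so Column never plays it.
On the remaining 2×2 (Up, Down vs Center, Right):
Let Row play Up with probability p. Expected payoff against Center: 1p + 2(1−p) = −p + 2; against Right: 10p + 1(1−p) = 9p + 1.
Setting these equal: −p + 2 = 9p + 1 ⇒ −10p = -1 ⇒ p = 1/10, and the value is (-1)·(1/10) + 2 = 19/10.
For Column: with q = P(Center), equating Up's and Down's payoffs gives −9q + 10 = q + 1 ⇒ q = 9/10.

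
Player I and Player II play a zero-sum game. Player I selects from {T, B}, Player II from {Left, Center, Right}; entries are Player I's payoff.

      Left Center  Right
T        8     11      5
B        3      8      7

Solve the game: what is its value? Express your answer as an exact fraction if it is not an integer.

Row minima: T → 5, B → 3; maximin = 5.
Column maxima: Left → 8, Center → 11, Right → 7; minimax = 7.
5 ≠ 7, so there is no saddle point; optimal play is mixed.
Center is strictly dominated by Left (it gives Player I strictly more in every row), so Player II never plays it.
On the remaining 2×2 (T, B vs Left, Right):
Let Player I play T with probability p. Expected payoff against Left: 8p + 3(1−p) = 5p + 3; against Right: 5p + 7(1−p) = −2p + 7.
Setting these equal: 5p + 3 = −2p + 7 ⇒ 7p = 4 ⇒ p = 4/7, and the value is (5)·(4/7) + 3 = 41/7.
For Player II: with q = P(Left), equating T's and B's payoffs gives 3q + 5 = −4q + 7 ⇒ q = 2/7.

41/7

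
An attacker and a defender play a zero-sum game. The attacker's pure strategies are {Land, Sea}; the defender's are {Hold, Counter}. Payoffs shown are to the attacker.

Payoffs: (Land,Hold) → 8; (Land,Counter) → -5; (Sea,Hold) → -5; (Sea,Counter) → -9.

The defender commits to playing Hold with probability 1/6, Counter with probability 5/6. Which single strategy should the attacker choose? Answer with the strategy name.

Land

Expected payoff of Land: (1/6)·8 + (5/6)·(-5) = -17/6.
Expected payoff of Sea: (1/6)·(-5) + (5/6)·(-9) = -25/3.
The largest is -17/6, so the attacker's best response is Land.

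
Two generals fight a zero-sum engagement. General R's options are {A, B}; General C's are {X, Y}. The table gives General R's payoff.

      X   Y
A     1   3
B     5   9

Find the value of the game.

Row minima: A → 1, B → 5; maximin = 5.
Column maxima: X → 5, Y → 9; minimax = 5.
Since maximin = minimax = 5, there is a saddle point and the value is 5.

5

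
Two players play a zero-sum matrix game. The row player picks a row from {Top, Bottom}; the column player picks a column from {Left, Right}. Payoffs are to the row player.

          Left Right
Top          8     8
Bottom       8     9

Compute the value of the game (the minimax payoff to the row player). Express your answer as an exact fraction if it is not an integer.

8

Row minima: Top → 8, Bottom → 8; maximin = 8.
Column maxima: Left → 8, Right → 9; minimax = 8.
Since maximin = minimax = 8, there is a saddle point and the value is 8.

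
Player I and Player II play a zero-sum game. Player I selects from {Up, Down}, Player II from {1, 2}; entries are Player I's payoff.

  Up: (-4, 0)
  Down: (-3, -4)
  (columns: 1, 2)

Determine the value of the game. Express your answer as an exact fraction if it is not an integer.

-16/5

Row minima: Up → -4, Down → -4; maximin = -4.
Column maxima: 1 → -3, 2 → 0; minimax = -3.
-4 ≠ -3, so there is no saddle point; optimal play is mixed.
Let Player I play Up with probability p. Expected payoff against 1: (-4)p + (-3)(1−p) = −p − 3; against 2: 0p + (-4)(1−p) = 4p − 4.
Setting these equal: −p − 3 = 4p − 4 ⇒ −5p = -1 ⇒ p = 1/5, and the value is (-1)·(1/5) − 3 = -16/5.
For Player II: with q = P(1), equating Up's and Down's payoffs gives −4q = q − 4 ⇒ q = 4/5.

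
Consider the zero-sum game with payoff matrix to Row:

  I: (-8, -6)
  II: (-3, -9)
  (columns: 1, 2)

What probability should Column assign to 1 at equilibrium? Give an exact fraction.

Row minima: I → -8, II → -9; maximin = -8.
Column maxima: 1 → -3, 2 → -6; minimax = -6.
-8 ≠ -6, so there is no saddle point; optimal play is mixed.
Let Row play I with probability p. Expected payoff against 1: (-8)p + (-3)(1−p) = −5p − 3; against 2: (-6)p + (-9)(1−p) = 3p − 9.
Setting these equal: −5p − 3 = 3p − 9 ⇒ −8p = -6 ⇒ p = 3/4, and the value is (-5)·(3/4) − 3 = -27/4.
For Column: with q = P(1), equating I's and II's payoffs gives −2q − 6 = 6q − 9 ⇒ q = 3/8.

3/8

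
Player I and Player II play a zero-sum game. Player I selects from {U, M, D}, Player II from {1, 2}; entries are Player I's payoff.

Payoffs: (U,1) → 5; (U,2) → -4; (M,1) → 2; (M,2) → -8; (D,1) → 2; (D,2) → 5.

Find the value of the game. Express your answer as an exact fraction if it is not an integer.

Row minima: U → -4, M → -8, D → 2; maximin = 2.
Column maxima: 1 → 5, 2 → 5; minimax = 5.
2 ≠ 5, so there is no saddle point; optimal play is mixed.
M is strictly dominated by U, so Player I never plays it.
On the remaining 2×2 (U, D vs 1, 2):
Let Player I play U with probability p. Expected payoff against 1: 5p + 2(1−p) = 3p + 2; against 2: (-4)p + 5(1−p) = −9p + 5.
Setting these equal: 3p + 2 = −9p + 5 ⇒ 12p = 3 ⇒ p = 1/4, and the value is (3)·(1/4) + 2 = 11/4.
For Player II: with q = P(1), equating U's and D's payoffs gives 9q − 4 = −3q + 5 ⇒ q = 3/4.

11/4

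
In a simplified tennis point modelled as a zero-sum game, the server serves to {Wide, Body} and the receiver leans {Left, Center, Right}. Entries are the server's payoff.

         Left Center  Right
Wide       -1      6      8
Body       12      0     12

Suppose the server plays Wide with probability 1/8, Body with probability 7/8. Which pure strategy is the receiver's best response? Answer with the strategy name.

If the receiver plays Left, the server's expected payoff is (1/8)·(-1) + (7/8)·12 = 83/8.
If the receiver plays Center, the server's expected payoff is (1/8)·6 + (7/8)·0 = 3/4.
If the receiver plays Right, the server's expected payoff is (1/8)·8 + (7/8)·12 = 23/2.
The receiver minimizes the server's payoff; the smallest is 3/4, so the best response is Center.

Center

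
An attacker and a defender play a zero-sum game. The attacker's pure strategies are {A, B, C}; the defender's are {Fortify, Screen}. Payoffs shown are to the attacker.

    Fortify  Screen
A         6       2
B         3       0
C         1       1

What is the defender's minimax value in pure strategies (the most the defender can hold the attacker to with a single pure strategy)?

2

Column maxima: Fortify → 6, Screen → 2.
The smallest of these is 2.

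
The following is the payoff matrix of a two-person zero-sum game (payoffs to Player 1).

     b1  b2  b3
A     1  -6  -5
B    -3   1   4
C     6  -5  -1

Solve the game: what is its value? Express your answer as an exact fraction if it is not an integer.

Row minima: A → -6, B → -3, C → -5; maximin = -3.
Column maxima: b1 → 6, b2 → 1, b3 → 4; minimax = 1.
-3 ≠ 1, so there is no saddle point; optimal play is mixed.
A is strictly dominated by C, so Player 1 never plays it.
b3 is strictly dominated by b2 (it gives Player 1 strictly more in every row), so Player 2 never plays it.
On the remaining 2×2 (B, C vs b1, b2):
Let Player 1 play B with probability p. Expected payoff against b1: (-3)p + 6(1−p) = −9p + 6; against b2: 1p + (-5)(1−p) = 6p − 5.
Setting these equal: −9p + 6 = 6p − 5 ⇒ −15p = -11 ⇒ p = 11/15, and the value is (-9)·(11/15) + 6 = -3/5.
For Player 2: with q = P(b1), equating B's and C's payoffs gives −4q + 1 = 11q − 5 ⇒ q = 2/5.

-3/5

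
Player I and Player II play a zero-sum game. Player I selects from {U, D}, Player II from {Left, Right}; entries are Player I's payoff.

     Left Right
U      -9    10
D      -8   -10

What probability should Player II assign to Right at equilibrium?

Row minima: U → -9, D → -10; maximin = -9.
Column maxima: Left → -8, Right → 10; minimax = -8.
-9 ≠ -8, so there is no saddle point; optimal play is mixed.
Let Player I play U with probability p. Expected payoff against Left: (-9)p + (-8)(1−p) = −p − 8; against Right: 10p + (-10)(1−p) = 20p − 10.
Setting these equal: −p − 8 = 20p − 10 ⇒ −21p = -2 ⇒ p = 2/21, and the value is (-1)·(2/21) − 8 = -170/21.
For Player II: with q = P(Left), equating U's and D's payoffs gives −19q + 10 = 2q − 10 ⇒ q = 20/21.

1/21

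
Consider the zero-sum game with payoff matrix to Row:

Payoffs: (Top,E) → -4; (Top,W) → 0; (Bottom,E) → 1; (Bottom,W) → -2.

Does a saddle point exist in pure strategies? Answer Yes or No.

No

Row minima: Top → -4, Bottom → -2; maximin = -2.
Column maxima: E → 1, W → 0; minimax = 0.
-2 ≠ 0, so no pure-strategy equilibrium exists.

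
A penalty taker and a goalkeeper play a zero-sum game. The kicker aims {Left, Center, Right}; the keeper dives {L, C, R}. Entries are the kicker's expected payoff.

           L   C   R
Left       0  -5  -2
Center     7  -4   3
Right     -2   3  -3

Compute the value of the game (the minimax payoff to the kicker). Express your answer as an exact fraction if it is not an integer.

Row minima: Left → -5, Center → -4, Right → -3; maximin = -3.
Column maxima: L → 7, C → 3, R → 3; minimax = 3.
-3 ≠ 3, so there is no saddle point; optimal play is mixed.
Left is strictly dominated by Center, so the kicker never plays it.
L is strictly dominated by R (it gives the kicker strictly more in every row), so the keeper never plays it.
On the remaining 2×2 (Center, Right vs C, R):
Let the kicker play Center with probability p. Expected payoff against C: (-4)p + 3(1−p) = −7p + 3; against R: 3p + (-3)(1−p) = 6p − 3.
Setting these equal: −7p + 3 = 6p − 3 ⇒ −13p = -6 ⇒ p = 6/13, and the value is (-7)·(6/13) + 3 = -3/13.
For the keeper: with q = P(C), equating Center's and Right's payoffs gives −7q + 3 = 6q − 3 ⇒ q = 6/13.

-3/13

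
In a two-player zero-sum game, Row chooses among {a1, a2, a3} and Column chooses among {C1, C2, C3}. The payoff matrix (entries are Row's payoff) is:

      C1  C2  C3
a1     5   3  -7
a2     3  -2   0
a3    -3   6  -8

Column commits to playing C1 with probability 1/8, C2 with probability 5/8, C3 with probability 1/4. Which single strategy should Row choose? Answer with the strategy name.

a3

Expected payoff of a1: (1/8)·5 + (5/8)·3 + (1/4)·(-7) = 3/4.
Expected payoff of a2: (1/8)·3 + (5/8)·(-2) + (1/4)·0 = -7/8.
Expected payoff of a3: (1/8)·(-3) + (5/8)·6 + (1/4)·(-8) = 11/8.
The largest is 11/8, so Row's best response is a3.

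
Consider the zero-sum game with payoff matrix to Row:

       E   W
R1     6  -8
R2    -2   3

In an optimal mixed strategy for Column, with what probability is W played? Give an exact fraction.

Row minima: R1 → -8, R2 → -2; maximin = -2.
Column maxima: E → 6, W → 3; minimax = 3.
-2 ≠ 3, so there is no saddle point; optimal play is mixed.
Let Row play R1 with probability p. Expected payoff against E: 6p + (-2)(1−p) = 8p − 2; against W: (-8)p + 3(1−p) = −11p + 3.
Setting these equal: 8p − 2 = −11p + 3 ⇒ 19p = 5 ⇒ p = 5/19, and the value is (8)·(5/19) − 2 = 2/19.
For Column: with q = P(E), equating R1's and R2's payoffs gives 14q − 8 = −5q + 3 ⇒ q = 11/19.

8/19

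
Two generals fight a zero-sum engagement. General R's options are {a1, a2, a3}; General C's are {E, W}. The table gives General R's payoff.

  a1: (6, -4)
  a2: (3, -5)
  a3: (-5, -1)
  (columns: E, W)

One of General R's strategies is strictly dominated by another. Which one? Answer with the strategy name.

a2

a1 gives a strictly higher payoff than a2 against every column: 6 > 3, -4 > -5.
So a2 is strictly dominated and General R never plays it.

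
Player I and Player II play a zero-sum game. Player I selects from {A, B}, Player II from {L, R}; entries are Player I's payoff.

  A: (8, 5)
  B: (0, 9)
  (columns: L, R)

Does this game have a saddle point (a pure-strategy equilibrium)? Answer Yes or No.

No

Row minima: A → 5, B → 0; maximin = 5.
Column maxima: L → 8, R → 9; minimax = 8.
5 ≠ 8, so no pure-strategy equilibrium exists.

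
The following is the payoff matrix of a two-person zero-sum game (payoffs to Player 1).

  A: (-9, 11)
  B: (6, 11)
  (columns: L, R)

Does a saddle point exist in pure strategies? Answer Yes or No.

Row minima: A → -9, B → 6; maximin = 6.
Column maxima: L → 6, R → 11; minimax = 6.
maximin = minimax = 6, so a saddle point exists.

Yes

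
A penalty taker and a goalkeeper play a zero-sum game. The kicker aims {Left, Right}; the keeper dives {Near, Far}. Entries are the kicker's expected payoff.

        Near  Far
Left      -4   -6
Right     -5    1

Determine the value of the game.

Row minima: Left → -6, Right → -5; maximin = -5.
Column maxima: Near → -4, Far → 1; minimax = -4.
-5 ≠ -4, so there is no saddle point; optimal play is mixed.
Let the kicker play Left with probability p. Expected payoff against Near: (-4)p + (-5)(1−p) = p − 5; against Far: (-6)p + 1(1−p) = −7p + 1.
Setting these equal: p − 5 = −7p + 1 ⇒ 8p = 6 ⇒ p = 3/4, and the value is (1)·(3/4) − 5 = -17/4.
For the keeper: with q = P(Near), equating Left's and Right's payoffs gives 2q − 6 = −6q + 1 ⇒ q = 7/8.

-17/4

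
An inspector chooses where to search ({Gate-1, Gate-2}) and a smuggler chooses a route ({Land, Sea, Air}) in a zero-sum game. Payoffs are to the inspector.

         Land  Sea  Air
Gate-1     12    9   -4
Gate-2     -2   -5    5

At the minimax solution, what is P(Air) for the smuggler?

14/23

Row minima: Gate-1 → -4, Gate-2 → -5; maximin = -4.
Column maxima: Land → 12, Sea → 9, Air → 5; minimax = 5.
-4 ≠ 5, so there is no saddle point; optimal play is mixed.
Land is strictly dominated by Sea (it gives the inspector strictly more in every row), so the smuggler never plays it.
On the remaining 2×2 (Gate-1, Gate-2 vs Sea, Air):
Let the inspector play Gate-1 with probability p. Expected payoff against Sea: 9p + (-5)(1−p) = 14p − 5; against Air: (-4)p + 5(1−p) = −9p + 5.
Setting these equal: 14p − 5 = −9p + 5 ⇒ 23p = 10 ⇒ p = 10/23, and the value is (14)·(10/23) − 5 = 25/23.
For the smuggler: with q = P(Sea), equating Gate-1's and Gate-2's payoffs gives 13q − 4 = −10q + 5 ⇒ q = 9/23.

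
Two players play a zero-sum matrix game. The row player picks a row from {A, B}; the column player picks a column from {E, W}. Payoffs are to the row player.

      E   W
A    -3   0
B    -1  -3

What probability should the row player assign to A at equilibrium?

Row minima: A → -3, B → -3; maximin = -3.
Column maxima: E → -1, W → 0; minimax = -1.
-3 ≠ -1, so there is no saddle point; optimal play is mixed.
Let the row player play A with probability p. Expected payoff against E: (-3)p + (-1)(1−p) = −2p − 1; against W: 0p + (-3)(1−p) = 3p − 3.
Setting these equal: −2p − 1 = 3p − 3 ⇒ −5p = -2 ⇒ p = 2/5, and the value is (-2)·(2/5) − 1 = -9/5.
For the column player: with q = P(E), equating A's and B's payoffs gives −3q = 2q − 3 ⇒ q = 3/5.

2/5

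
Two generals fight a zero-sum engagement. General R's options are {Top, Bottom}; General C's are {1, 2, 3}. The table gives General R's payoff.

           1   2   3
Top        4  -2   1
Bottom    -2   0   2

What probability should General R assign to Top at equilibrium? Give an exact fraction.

1/4

Row minima: Top → -2, Bottom → -2; maximin = -2.
Column maxima: 1 → 4, 2 → 0, 3 → 2; minimax = 0.
-2 ≠ 0, so there is no saddle point; optimal play is mixed.
3 is strictly dominated by 2 (it gives General R strictly more in every row), so General C never plays it.
On the remaining 2×2 (Top, Bottom vs 1, 2):
Let General R play Top with probability p. Expected payoff against 1: 4p + (-2)(1−p) = 6p − 2; against 2: (-2)p + 0(1−p) = −2p.
Setting these equal: 6p − 2 = −2p ⇒ 8p = 2 ⇒ p = 1/4, and the value is (6)·(1/4) − 2 = -1/2.
For General C: with q = P(1), equating Top's and Bottom's payoffs gives 6q − 2 = −2q ⇒ q = 1/4.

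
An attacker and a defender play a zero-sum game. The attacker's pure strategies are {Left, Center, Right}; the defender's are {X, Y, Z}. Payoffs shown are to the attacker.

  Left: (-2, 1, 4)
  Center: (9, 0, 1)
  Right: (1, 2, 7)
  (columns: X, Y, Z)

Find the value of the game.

9/5

Row minima: Left → -2, Center → 0, Right → 1; maximin = 1.
Column maxima: X → 9, Y → 2, Z → 7; minimax = 2.
1 ≠ 2, so there is no saddle point; optimal play is mixed.
Left is strictly dominated by Right, so the attacker never plays it.
Z is strictly dominated by Y (it gives the attacker strictly more in every row), so the defender never plays it.
On the remaining 2×2 (Center, Right vs X, Y):
Let the attacker play Center with probability p. Expected payoff against X: 9p + 1(1−p) = 8p + 1; against Y: 0p + 2(1−p) = −2p + 2.
Setting these equal: 8p + 1 = −2p + 2 ⇒ 10p = 1 ⇒ p = 1/10, and the value is (8)·(1/10) + 1 = 9/5.
For the defender: with q = P(X), equating Center's and Right's payoffs gives 9q = −q + 2 ⇒ q = 1/5.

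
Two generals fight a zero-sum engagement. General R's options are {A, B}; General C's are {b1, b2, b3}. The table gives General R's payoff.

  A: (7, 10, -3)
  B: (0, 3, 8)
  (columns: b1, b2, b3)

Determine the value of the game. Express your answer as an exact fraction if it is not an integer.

Row minima: A → -3, B → 0; maximin = 0.
Column maxima: b1 → 7, b2 → 10, b3 → 8; minimax = 7.
0 ≠ 7, so there is no saddle point; optimal play is mixed.
b2 is strictly dominated by b1 (it gives General R strictly more in every row), so General C never plays it.
On the remaining 2×2 (A, B vs b1, b3):
Let General R play A with probability p. Expected payoff against b1: 7p + 0(1−p) = 7p; against b3: (-3)p + 8(1−p) = −11p + 8.
Setting these equal: 7p = −11p + 8 ⇒ 18p = 8 ⇒ p = 4/9, and the value is (7)·(4/9) = 28/9.
For General C: with q = P(b1), equating A's and B's payoffs gives 10q − 3 = −8q + 8 ⇒ q = 11/18.

28/9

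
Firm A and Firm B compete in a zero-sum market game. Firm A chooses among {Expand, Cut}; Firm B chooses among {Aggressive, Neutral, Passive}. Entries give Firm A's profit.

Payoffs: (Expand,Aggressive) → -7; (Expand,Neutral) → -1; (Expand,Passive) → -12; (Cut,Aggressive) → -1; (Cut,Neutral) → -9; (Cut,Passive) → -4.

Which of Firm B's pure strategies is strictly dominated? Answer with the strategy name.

Aggressive

Passive holds Firm A's payoff strictly below Aggressive in every row: -12 < -7, -4 < -1.
So Aggressive is strictly dominated for Firm B.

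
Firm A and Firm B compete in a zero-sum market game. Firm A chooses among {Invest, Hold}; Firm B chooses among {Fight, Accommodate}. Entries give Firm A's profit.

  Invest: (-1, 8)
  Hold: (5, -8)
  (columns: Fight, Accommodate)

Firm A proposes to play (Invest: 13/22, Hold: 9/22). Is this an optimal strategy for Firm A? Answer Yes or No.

Against Fight this mix gives (13/22)·(-1) + (9/22)·5 = 16/11.
Against Accommodate this mix gives (13/22)·8 + (9/22)·(-8) = 16/11.
All of Firm B's active replies (Fight, Accommodate) yield 16/11, and no column does worse for Firm A. The mix makes Firm B indifferent and guarantees 16/11, so it is optimal.

Yes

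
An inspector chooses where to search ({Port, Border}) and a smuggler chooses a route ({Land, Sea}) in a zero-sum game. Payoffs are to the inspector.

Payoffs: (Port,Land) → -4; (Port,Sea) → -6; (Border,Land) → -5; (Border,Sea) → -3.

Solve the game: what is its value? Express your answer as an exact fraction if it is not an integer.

-9/2

Row minima: Port → -6, Border → -5; maximin = -5.
Column maxima: Land → -4, Sea → -3; minimax = -4.
-5 ≠ -4, so there is no saddle point; optimal play is mixed.
Let the inspector play Port with probability p. Expected payoff against Land: (-4)p + (-5)(1−p) = p − 5; against Sea: (-6)p + (-3)(1−p) = −3p − 3.
Setting these equal: p − 5 = −3p − 3 ⇒ 4p = 2 ⇒ p = 1/2, and the value is (1)·(1/2) − 5 = -9/2.
For the smuggler: with q = P(Land), equating Port's and Border's payoffs gives 2q − 6 = −2q − 3 ⇒ q = 3/4.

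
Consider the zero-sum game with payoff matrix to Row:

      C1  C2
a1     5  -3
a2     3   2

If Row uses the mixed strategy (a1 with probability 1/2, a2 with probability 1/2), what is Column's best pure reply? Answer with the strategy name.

C2

If Column plays C1, Row's expected payoff is (1/2)·5 + (1/2)·3 = 4.
If Column plays C2, Row's expected payoff is (1/2)·(-3) + (1/2)·2 = -1/2.
Column minimizes Row's payoff; the smallest is -1/2, so the best response is C2.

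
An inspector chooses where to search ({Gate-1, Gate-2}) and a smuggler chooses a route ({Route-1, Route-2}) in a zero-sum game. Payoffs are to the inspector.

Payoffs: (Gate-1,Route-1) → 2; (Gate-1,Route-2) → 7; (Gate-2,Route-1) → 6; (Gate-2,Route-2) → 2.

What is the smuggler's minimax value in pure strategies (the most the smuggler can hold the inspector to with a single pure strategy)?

6

Column maxima: Route-1 → 6, Route-2 → 7.
The smallest of these is 6.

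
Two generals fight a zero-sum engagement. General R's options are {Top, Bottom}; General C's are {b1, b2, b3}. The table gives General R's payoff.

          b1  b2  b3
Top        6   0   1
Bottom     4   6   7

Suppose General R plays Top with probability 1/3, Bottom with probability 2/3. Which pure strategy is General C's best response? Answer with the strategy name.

b2

If General C plays b1, General R's expected payoff is (1/3)·6 + (2/3)·4 = 14/3.
If General C plays b2, General R's expected payoff is (1/3)·0 + (2/3)·6 = 4.
If General C plays b3, General R's expected payoff is (1/3)·1 + (2/3)·7 = 5.
General C minimizes General R's payoff; the smallest is 4, so the best response is b2.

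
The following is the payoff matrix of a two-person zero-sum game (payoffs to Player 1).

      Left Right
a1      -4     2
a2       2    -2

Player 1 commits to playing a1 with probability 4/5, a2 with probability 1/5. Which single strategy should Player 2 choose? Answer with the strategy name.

If Player 2 plays Left, Player 1's expected payoff is (4/5)·(-4) + (1/5)·2 = -14/5.
If Player 2 plays Right, Player 1's expected payoff is (4/5)·2 + (1/5)·(-2) = 6/5.
Player 2 minimizes Player 1's payoff; the smallest is -14/5, so the best response is Left.

Left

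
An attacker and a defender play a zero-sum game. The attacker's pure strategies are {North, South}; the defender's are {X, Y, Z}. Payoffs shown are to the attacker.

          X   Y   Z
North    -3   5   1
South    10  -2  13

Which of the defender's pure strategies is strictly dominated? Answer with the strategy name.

Z

X holds the attacker's payoff strictly below Z in every row: -3 < 1, 10 < 13.
So Z is strictly dominated for the defender.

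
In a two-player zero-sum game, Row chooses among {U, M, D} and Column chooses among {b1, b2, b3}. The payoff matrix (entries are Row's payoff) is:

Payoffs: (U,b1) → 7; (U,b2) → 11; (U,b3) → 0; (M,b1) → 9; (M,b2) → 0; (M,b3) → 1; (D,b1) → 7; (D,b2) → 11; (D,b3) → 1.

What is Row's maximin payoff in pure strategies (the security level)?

Row minima: U → 0, M → 0, D → 1.
The best of these is 1.

1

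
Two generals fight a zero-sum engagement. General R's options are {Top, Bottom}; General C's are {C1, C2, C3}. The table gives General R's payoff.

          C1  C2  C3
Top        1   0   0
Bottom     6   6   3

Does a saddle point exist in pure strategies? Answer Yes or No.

Yes

Row minima: Top → 0, Bottom → 3; maximin = 3.
Column maxima: C1 → 6, C2 → 6, C3 → 3; minimax = 3.
maximin = minimax = 3, so a saddle point exists.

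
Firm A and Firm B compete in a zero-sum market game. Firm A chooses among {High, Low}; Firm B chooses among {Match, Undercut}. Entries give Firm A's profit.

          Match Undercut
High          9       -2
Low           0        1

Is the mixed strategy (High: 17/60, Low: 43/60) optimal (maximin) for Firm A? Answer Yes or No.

No

Against Match this mix gives (17/60)·9 + (43/60)·0 = 51/20.
Against Undercut this mix gives (17/60)·(-2) + (43/60)·1 = 3/20.
Firm B will play Undercut, holding Firm A to 3/20. Shifting weight toward the row that does better against Undercut would raise this floor (the equalizing mix achieves 3/4 against both Undercut and Match), so the proposed strategy is not optimal.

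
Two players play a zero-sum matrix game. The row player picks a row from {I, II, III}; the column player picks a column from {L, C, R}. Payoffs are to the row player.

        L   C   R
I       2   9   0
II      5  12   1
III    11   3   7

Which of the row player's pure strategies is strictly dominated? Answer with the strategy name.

I

II gives a strictly higher payoff than I against every column: 5 > 2, 12 > 9, 1 > 0.
So I is strictly dominated and the row player never plays it.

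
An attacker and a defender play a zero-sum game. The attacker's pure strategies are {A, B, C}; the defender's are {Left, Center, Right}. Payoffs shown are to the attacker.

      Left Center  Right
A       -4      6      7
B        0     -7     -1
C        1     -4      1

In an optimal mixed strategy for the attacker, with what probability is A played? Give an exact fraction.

Row minima: A → -4, B → -7, C → -4; maximin = -4.
Column maxima: Left → 1, Center → 6, Right → 7; minimax = 1.
-4 ≠ 1, so there is no saddle point; optimal play is mixed.
B is strictly dominated by C, so the attacker never plays it.
Right is strictly dominated by Center (it gives the attacker strictly more in every row), so the defender never plays it.
On the remaining 2×2 (A, C vs Left, Center):
Let the attacker play A with probability p. Expected payoff against Left: (-4)p + 1(1−p) = −5p + 1; against Center: 6p + (-4)(1−p) = 10p − 4.
Setting these equal: −5p + 1 = 10p − 4 ⇒ −15p = -5 ⇒ p = 1/3, and the value is (-5)·(1/3) + 1 = -2/3.
For the defender: with q = P(Left), equating A's and C's payoffs gives −10q + 6 = 5q − 4 ⇒ q = 2/3.

1/3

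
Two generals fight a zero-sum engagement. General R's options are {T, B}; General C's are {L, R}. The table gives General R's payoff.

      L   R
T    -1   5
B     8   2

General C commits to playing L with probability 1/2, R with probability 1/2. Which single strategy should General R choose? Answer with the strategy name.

B

Expected payoff of T: (1/2)·(-1) + (1/2)·5 = 2.
Expected payoff of B: (1/2)·8 + (1/2)·2 = 5.
The largest is 5, so General R's best response is B.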